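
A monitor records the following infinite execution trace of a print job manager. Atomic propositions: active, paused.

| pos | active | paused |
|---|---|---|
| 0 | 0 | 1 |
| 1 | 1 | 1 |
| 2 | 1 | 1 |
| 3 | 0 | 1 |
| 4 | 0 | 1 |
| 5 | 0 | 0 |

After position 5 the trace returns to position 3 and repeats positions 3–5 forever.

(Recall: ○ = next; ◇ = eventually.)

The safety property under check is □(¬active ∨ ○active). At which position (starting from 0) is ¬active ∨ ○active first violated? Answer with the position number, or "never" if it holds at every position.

Check ¬active ∨ ○active at each position in order: 0 ✓, 1 ✓.
At position 2 the labels are {active, paused} and the next position 3 has {paused}, so ¬active ∨ ○active is false there. This is the first violation.

2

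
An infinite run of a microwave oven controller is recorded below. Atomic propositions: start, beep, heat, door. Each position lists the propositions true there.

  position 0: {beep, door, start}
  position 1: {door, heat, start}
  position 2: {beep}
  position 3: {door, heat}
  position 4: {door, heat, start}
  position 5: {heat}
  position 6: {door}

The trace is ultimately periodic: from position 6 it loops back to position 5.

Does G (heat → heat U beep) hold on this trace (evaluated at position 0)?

heat → heat U beep must hold at every position from 0 onward. It fails at position 3, so G (heat → heat U beep) is false.
Positions where heat holds: 1, 3, 4, 5.
Check heat U beep at each: 1→ok, 3→fails, 4→fails, 5→fails.

Violated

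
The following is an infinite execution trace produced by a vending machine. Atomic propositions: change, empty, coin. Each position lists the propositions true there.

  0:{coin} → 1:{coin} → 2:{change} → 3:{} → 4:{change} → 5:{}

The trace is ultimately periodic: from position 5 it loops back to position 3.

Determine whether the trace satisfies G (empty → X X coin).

Holds

empty → X X coin holds at every position 0..5, and those are all positions ever visited, so G (empty → X X coin) holds.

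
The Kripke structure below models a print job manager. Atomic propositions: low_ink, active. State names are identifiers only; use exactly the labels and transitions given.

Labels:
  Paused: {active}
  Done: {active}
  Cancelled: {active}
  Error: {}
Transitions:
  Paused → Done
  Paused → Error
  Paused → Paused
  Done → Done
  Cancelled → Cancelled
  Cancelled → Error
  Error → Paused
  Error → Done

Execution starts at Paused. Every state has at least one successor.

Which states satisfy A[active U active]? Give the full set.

{Paused, Done, Cancelled}

States satisfying active: {Paused, Done, Cancelled}.
States satisfying A[active U active]: {Paused, Done, Cancelled}.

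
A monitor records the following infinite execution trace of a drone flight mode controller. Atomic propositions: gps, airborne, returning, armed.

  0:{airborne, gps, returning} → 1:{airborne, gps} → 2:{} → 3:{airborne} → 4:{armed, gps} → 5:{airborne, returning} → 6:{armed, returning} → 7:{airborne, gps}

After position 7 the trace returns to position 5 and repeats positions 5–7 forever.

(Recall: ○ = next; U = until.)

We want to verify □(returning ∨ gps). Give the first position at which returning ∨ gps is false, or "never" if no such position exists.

Check returning ∨ gps at each position in order: 0 ✓, 1 ✓.
At position 2 the labels are {}, so returning ∨ gps is false there. This is the first violation.

2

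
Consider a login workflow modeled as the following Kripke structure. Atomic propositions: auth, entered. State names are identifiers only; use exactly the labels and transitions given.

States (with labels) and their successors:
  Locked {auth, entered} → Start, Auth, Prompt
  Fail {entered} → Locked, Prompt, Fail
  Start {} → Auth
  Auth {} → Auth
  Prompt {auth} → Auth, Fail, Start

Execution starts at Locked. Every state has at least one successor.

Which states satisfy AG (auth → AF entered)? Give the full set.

States satisfying auth → AF entered: {Locked, Fail, Start, Auth}.
States satisfying AG (auth → AF entered): {Start, Auth}.

{Start, Auth}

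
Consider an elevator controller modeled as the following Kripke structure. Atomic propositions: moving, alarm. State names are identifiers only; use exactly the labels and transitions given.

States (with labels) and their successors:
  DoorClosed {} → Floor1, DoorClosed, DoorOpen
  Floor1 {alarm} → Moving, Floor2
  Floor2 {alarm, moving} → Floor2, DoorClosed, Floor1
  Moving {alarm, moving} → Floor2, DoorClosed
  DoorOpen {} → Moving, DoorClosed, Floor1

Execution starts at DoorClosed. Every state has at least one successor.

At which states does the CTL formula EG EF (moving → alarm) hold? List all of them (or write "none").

States satisfying EF (moving → alarm): {DoorClosed, Floor1, Floor2, Moving, DoorOpen}.
States satisfying EG EF (moving → alarm): {DoorClosed, Floor1, Floor2, Moving, DoorOpen}.

{DoorClosed, Floor1, Floor2, Moving, DoorOpen}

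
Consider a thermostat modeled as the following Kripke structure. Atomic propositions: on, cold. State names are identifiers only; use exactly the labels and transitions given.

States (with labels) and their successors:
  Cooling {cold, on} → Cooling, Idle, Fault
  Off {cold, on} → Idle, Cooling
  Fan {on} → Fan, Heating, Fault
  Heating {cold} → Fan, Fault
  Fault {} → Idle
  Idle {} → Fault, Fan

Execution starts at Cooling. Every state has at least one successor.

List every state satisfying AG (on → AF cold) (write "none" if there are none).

none

States satisfying on → AF cold: {Cooling, Off, Heating, Fault, Idle}.
States satisfying AG (on → AF cold): ∅.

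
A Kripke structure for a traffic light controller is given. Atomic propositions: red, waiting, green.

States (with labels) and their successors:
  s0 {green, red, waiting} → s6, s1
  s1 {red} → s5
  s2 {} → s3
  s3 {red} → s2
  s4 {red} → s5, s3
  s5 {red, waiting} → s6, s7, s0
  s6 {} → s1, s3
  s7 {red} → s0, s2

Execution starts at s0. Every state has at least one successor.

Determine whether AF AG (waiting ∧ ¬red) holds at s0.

States satisfying AG (waiting ∧ ¬red): ∅.
States satisfying AF AG (waiting ∧ ¬red): ∅.
There is a path from s0 along which AG (waiting ∧ ¬red) never holds.
s0 ∉ Sat(AF AG (waiting ∧ ¬red)).

No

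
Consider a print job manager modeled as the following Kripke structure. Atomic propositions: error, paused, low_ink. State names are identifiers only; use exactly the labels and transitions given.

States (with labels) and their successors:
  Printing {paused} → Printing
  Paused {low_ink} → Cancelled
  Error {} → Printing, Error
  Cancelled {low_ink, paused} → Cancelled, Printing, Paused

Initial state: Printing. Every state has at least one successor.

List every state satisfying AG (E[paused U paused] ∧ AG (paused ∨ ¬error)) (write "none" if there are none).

{Printing}

States satisfying E[paused U paused] ∧ AG (paused ∨ ¬error): {Printing, Cancelled}.
States satisfying AG (E[paused U paused] ∧ AG (paused ∨ ¬error)): {Printing}.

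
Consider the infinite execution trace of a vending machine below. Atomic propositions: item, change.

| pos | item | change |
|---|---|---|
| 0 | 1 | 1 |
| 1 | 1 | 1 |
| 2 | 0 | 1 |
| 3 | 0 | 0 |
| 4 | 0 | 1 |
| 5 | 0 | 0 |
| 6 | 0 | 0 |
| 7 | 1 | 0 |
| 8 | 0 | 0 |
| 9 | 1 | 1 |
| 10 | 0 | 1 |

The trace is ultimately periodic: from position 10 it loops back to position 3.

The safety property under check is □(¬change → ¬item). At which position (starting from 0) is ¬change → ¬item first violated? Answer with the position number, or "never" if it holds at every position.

Check ¬change → ¬item at each position in order: 0 ✓, 1 ✓, 2 ✓, 3 ✓, 4 ✓, 5 ✓, 6 ✓.
At position 7 the labels are {item}, so ¬change → ¬item is false there. This is the first violation.

7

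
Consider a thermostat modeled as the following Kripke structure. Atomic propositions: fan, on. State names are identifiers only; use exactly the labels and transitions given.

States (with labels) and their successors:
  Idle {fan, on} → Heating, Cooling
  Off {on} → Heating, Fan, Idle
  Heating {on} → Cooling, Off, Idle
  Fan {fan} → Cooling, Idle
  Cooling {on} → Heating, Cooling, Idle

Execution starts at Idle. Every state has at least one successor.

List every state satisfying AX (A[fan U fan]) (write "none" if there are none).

States satisfying A[fan U fan]: {Idle, Fan}.
States satisfying AX (A[fan U fan]): ∅.

none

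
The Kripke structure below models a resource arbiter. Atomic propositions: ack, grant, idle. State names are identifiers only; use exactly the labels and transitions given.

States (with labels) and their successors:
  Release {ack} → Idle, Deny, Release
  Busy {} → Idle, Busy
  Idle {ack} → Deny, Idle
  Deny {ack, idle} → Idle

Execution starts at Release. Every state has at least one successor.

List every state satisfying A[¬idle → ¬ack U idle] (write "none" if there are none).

States satisfying ¬idle → ¬ack: {Busy, Deny}.
States satisfying idle: {Deny}.
States satisfying A[¬idle → ¬ack U idle]: {Deny}.

{Deny}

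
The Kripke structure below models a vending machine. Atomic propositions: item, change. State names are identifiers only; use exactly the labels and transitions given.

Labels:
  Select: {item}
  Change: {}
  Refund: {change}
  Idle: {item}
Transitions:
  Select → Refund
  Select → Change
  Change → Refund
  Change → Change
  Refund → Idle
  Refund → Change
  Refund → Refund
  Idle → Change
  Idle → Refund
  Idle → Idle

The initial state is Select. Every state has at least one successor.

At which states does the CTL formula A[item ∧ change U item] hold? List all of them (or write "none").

States satisfying item ∧ change: ∅.
States satisfying item: {Select, Idle}.
States satisfying A[item ∧ change U item]: {Select, Idle}.

{Select, Idle}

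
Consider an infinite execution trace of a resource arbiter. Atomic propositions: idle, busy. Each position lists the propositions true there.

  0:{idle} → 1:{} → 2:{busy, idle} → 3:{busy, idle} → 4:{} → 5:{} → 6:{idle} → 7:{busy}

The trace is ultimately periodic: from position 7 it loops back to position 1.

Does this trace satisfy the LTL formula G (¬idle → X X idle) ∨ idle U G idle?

No

¬idle → X X idle must hold at every position from 0 onward. It fails at position 5, so G (¬idle → X X idle) is false.
Positions where ¬idle holds: 1, 4, 5, 7.
Check X X idle at each: 1→ok, 4→ok, 5→fails, 7→ok.
Walking from position 0: at position 1, G idle has not yet held and idle fails, so idle U G idle is false.
At position 0: G (¬idle → X X idle) is false; idle U G idle is false; so G (¬idle → X X idle) ∨ idle U G idle is false.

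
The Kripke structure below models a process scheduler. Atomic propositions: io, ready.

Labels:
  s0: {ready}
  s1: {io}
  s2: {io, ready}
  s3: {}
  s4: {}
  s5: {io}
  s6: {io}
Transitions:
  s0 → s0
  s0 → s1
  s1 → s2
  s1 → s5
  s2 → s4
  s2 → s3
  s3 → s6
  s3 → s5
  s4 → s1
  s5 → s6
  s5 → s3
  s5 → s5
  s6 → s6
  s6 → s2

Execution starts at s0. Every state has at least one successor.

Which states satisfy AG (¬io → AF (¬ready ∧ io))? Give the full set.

States satisfying ¬io → AF (¬ready ∧ io): {s1, s2, s3, s4, s5, s6}.
States satisfying AG (¬io → AF (¬ready ∧ io)): {s1, s2, s3, s4, s5, s6}.

{s1, s2, s3, s4, s5, s6}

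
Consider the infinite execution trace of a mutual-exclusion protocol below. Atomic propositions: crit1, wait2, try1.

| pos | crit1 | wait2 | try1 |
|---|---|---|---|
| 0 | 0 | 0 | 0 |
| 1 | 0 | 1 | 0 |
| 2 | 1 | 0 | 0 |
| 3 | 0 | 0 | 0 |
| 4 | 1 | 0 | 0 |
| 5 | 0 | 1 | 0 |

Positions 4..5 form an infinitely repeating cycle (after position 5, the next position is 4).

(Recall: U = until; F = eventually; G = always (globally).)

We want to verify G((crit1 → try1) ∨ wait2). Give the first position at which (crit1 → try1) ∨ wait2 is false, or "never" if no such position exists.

2

Check (crit1 → try1) ∨ wait2 at each position in order: 0 ✓, 1 ✓.
At position 2 the labels are {crit1}, so (crit1 → try1) ∨ wait2 is false there. This is the first violation.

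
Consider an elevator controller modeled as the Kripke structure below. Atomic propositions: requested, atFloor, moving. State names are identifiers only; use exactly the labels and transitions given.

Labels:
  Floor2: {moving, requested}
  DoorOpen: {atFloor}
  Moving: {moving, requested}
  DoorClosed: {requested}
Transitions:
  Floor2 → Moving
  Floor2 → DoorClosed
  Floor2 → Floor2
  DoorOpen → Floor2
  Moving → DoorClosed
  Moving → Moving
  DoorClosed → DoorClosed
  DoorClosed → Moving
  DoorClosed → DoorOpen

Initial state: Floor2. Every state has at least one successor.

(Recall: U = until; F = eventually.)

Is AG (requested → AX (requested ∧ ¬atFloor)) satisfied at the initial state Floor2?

States satisfying requested → AX (requested ∧ ¬atFloor): {Floor2, DoorOpen, Moving}.
States satisfying AG (requested → AX (requested ∧ ¬atFloor)): ∅.
DoorClosed is reachable from Floor2 and violates requested → AX (requested ∧ ¬atFloor), so AG fails at Floor2.
Floor2 ∉ Sat(AG (requested → AX (requested ∧ ¬atFloor))).

No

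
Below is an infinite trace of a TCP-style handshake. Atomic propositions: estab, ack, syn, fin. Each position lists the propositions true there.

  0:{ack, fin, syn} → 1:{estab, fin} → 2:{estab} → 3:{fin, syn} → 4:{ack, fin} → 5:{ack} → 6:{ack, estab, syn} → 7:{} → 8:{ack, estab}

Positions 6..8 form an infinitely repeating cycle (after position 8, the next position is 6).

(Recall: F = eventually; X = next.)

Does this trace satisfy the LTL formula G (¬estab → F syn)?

¬estab → F syn holds at every position 0..8, and those are all positions ever visited, so G (¬estab → F syn) holds.
Positions where ¬estab holds: 0, 3, 4, 5, 7.
Check F syn at each: 0→ok, 3→ok, 4→ok, 5→ok, 7→ok.

Satisfied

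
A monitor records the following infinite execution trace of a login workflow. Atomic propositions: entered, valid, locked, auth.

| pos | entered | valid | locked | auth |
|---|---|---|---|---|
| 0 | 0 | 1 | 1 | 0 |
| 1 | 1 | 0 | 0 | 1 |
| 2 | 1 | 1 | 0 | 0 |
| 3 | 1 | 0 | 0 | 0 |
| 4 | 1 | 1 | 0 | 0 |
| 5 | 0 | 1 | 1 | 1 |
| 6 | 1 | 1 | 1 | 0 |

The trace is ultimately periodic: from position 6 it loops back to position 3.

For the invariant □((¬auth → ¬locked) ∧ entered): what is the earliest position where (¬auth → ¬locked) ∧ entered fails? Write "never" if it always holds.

0

At position 0 the labels are {locked, valid}, so (¬auth → ¬locked) ∧ entered is false there. This is the first violation.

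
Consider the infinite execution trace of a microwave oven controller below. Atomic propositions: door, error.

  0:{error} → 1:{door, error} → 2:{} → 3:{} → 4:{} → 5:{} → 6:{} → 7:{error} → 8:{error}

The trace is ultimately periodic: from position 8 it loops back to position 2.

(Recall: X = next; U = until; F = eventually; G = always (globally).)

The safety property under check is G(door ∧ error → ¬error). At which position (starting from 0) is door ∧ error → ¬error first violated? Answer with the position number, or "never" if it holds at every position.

1

Check door ∧ error → ¬error at each position in order: 0 ✓.
At position 1 the labels are {door, error}, so door ∧ error → ¬error is false there. This is the first violation.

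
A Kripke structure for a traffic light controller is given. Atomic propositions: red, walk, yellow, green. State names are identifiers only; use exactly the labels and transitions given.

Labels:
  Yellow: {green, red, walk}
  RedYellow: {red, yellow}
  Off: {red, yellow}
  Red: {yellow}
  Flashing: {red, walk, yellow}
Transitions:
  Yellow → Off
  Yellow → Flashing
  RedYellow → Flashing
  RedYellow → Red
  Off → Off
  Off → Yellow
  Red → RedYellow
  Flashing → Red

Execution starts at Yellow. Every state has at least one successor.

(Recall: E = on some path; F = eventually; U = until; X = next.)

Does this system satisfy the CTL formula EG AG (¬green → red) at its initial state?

States satisfying AG (¬green → red): ∅.
States satisfying EG AG (¬green → red): ∅.
No suitable path/successor from Yellow witnesses the formula.
Yellow ∉ Sat(EG AG (¬green → red)).

Violated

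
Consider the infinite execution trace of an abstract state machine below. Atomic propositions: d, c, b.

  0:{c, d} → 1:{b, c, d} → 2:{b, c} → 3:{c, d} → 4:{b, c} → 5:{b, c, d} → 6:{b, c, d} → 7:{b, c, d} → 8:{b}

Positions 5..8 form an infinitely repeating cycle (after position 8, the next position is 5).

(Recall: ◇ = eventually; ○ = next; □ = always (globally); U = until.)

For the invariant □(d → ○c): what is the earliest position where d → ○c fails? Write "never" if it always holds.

7

Check d → ○c at each position in order: 0 ✓, 1 ✓, 2 ✓, 3 ✓, 4 ✓, 5 ✓, 6 ✓.
At position 7 the labels are {b, c, d} and the next position 8 has {b}, so d → ○c is false there. This is the first violation.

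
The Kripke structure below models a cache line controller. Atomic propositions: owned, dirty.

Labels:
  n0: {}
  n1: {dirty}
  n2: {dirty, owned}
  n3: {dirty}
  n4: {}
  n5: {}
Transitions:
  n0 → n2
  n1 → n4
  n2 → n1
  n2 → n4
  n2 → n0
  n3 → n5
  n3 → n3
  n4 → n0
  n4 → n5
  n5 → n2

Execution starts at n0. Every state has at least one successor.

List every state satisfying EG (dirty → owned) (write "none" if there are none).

{n0, n2, n4, n5}

States satisfying dirty → owned: {n0, n2, n4, n5}.
States satisfying EG (dirty → owned): {n0, n2, n4, n5}.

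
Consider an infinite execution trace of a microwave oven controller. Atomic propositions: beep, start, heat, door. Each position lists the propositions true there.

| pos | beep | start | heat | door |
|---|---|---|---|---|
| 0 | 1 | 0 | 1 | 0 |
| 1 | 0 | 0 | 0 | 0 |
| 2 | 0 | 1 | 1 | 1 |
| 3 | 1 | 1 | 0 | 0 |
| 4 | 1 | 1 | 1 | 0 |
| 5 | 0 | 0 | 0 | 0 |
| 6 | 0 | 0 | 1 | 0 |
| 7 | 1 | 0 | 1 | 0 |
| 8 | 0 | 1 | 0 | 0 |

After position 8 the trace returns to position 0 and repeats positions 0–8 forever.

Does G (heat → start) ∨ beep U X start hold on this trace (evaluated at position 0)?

Yes

heat → start must hold at every position from 0 onward. It fails at position 0, so G (heat → start) is false.
Positions where heat holds: 0, 2, 4, 6, 7.
Check start at each: 0→fails, 2→ok, 4→ok, 6→fails, 7→fails.
Walking from position 0: X start first holds at position 1, and beep holds at every earlier position along the way, so beep U X start holds.
At position 0: G (heat → start) is false; beep U X start is true; so G (heat → start) ∨ beep U X start is true.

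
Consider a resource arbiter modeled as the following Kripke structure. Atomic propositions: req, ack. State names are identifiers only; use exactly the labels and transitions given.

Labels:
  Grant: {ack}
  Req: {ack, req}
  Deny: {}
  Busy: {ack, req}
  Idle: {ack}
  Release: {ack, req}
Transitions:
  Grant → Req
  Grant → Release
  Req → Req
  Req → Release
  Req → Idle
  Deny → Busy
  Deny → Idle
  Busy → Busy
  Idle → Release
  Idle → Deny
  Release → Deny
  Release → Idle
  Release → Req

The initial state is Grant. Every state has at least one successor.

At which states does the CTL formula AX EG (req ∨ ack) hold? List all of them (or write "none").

{Grant, Req, Deny, Busy}

States satisfying EG (req ∨ ack): {Grant, Req, Busy, Idle, Release}.
States satisfying AX EG (req ∨ ack): {Grant, Req, Deny, Busy}.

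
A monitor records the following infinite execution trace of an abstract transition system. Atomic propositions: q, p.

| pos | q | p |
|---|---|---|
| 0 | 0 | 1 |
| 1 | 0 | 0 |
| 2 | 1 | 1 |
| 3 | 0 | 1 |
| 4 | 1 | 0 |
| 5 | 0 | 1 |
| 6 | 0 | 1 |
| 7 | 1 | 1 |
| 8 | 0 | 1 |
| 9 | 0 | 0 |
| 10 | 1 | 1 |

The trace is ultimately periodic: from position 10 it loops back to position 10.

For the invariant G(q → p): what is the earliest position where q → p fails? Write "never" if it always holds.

4

Check q → p at each position in order: 0 ✓, 1 ✓, 2 ✓, 3 ✓.
At position 4 the labels are {q}, so q → p is false there. This is the first violation.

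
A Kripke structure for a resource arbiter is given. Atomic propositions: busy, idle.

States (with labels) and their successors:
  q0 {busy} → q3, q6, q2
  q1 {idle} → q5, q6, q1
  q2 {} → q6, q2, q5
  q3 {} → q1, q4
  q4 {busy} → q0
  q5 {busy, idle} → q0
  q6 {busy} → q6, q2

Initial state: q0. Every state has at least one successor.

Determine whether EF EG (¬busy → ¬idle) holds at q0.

States satisfying EG (¬busy → ¬idle): {q0, q2, q3, q4, q5, q6}.
States satisfying EF EG (¬busy → ¬idle): {q0, q1, q2, q3, q4, q5, q6}.
Some path from q0 reaches a state where EG (¬busy → ¬idle) holds.
q0 ∈ Sat(EF EG (¬busy → ¬idle)).

Satisfied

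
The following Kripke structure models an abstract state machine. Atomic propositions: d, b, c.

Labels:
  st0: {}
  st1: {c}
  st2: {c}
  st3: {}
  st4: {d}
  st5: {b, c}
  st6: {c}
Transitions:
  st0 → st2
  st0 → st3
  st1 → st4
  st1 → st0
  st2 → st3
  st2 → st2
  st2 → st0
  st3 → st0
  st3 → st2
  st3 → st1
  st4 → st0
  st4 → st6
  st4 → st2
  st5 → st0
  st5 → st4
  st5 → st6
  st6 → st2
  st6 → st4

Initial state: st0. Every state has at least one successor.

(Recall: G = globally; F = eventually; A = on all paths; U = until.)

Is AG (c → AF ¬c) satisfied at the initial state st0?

States satisfying c → AF ¬c: {st0, st1, st3, st4}.
States satisfying AG (c → AF ¬c): ∅.
st2 is reachable from st0 and violates c → AF ¬c, so AG fails at st0.
st0 ∉ Sat(AG (c → AF ¬c)).

No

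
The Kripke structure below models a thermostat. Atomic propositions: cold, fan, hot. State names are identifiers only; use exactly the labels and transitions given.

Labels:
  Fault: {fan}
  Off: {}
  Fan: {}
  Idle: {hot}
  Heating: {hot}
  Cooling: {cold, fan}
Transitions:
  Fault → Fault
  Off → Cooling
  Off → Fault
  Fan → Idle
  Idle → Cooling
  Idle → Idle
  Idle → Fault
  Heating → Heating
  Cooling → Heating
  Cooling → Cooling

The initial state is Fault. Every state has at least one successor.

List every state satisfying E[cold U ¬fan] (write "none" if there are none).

States satisfying cold: {Cooling}.
States satisfying ¬fan: {Off, Fan, Idle, Heating}.
States satisfying E[cold U ¬fan]: {Off, Fan, Idle, Heating, Cooling}.

{Off, Fan, Idle, Heating, Cooling}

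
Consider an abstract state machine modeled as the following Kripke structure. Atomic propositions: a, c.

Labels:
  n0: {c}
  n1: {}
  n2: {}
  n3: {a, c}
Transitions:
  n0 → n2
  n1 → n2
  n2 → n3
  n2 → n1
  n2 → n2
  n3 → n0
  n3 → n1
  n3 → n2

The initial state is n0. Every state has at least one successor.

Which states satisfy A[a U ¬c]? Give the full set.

{n1, n2}

States satisfying a: {n3}.
States satisfying ¬c: {n1, n2}.
States satisfying A[a U ¬c]: {n1, n2}.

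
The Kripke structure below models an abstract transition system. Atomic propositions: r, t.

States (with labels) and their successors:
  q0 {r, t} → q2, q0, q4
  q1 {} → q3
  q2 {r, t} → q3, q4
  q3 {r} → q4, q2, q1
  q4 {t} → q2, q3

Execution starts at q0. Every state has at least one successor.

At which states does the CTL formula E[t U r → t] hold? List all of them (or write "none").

{q0, q1, q2, q4}

States satisfying t: {q0, q2, q4}.
States satisfying r → t: {q0, q1, q2, q4}.
States satisfying E[t U r → t]: {q0, q1, q2, q4}.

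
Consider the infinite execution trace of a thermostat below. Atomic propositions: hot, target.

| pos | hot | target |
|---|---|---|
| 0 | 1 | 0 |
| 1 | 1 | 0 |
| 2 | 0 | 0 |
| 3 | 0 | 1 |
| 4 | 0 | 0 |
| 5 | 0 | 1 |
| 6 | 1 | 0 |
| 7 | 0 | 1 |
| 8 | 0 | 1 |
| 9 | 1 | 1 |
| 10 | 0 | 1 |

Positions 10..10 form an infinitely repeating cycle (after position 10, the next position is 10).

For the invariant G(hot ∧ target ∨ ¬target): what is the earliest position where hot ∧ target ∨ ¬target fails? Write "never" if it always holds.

Check hot ∧ target ∨ ¬target at each position in order: 0 ✓, 1 ✓, 2 ✓.
At position 3 the labels are {target}, so hot ∧ target ∨ ¬target is false there. This is the first violation.

3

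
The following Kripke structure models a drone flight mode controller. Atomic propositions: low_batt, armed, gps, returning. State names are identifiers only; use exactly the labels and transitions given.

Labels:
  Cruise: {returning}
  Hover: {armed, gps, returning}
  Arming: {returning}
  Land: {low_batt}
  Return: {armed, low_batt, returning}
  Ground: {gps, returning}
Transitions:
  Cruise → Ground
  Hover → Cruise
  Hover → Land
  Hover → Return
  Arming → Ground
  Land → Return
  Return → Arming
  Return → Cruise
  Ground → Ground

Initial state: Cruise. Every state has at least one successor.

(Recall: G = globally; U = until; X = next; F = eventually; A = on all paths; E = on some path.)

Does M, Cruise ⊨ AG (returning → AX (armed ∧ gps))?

States satisfying returning → AX (armed ∧ gps): {Land}.
States satisfying AG (returning → AX (armed ∧ gps)): ∅.
Cruise is reachable from Cruise and violates returning → AX (armed ∧ gps), so AG fails at Cruise.
Cruise ∉ Sat(AG (returning → AX (armed ∧ gps))).

No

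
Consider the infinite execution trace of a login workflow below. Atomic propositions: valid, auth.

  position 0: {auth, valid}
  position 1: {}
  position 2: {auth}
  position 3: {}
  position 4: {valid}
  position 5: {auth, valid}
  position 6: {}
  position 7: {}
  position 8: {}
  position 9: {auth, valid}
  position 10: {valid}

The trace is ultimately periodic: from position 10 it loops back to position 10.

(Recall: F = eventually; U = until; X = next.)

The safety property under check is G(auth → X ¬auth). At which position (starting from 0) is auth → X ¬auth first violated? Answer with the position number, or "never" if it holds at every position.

never

auth → X ¬auth holds at every position 0..10, and those are all the positions the trace ever visits, so the invariant G(auth → X ¬auth) is never violated.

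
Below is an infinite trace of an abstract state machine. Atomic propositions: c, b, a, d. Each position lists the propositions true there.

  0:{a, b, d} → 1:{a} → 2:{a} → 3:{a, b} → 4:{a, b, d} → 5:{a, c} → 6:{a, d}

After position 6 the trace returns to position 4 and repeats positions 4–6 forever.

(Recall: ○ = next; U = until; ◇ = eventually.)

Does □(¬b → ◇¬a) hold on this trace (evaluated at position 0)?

¬b → ◇¬a must hold at every position from 0 onward. It fails at position 1, so □(¬b → ◇¬a) is false.
Positions where ¬b holds: 1, 2, 5, 6.
Check ◇¬a at each: 1→fails, 2→fails, 5→fails, 6→fails.

Does not hold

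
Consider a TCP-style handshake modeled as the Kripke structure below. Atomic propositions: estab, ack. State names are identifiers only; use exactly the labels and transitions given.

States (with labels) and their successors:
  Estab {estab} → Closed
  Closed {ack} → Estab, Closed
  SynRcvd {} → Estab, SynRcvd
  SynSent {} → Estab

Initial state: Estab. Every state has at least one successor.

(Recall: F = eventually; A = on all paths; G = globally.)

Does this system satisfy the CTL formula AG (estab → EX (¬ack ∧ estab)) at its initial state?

Does not hold

States satisfying estab → EX (¬ack ∧ estab): {Closed, SynRcvd, SynSent}.
States satisfying AG (estab → EX (¬ack ∧ estab)): ∅.
Estab is reachable from Estab and violates estab → EX (¬ack ∧ estab), so AG fails at Estab.
Estab ∉ Sat(AG (estab → EX (¬ack ∧ estab))).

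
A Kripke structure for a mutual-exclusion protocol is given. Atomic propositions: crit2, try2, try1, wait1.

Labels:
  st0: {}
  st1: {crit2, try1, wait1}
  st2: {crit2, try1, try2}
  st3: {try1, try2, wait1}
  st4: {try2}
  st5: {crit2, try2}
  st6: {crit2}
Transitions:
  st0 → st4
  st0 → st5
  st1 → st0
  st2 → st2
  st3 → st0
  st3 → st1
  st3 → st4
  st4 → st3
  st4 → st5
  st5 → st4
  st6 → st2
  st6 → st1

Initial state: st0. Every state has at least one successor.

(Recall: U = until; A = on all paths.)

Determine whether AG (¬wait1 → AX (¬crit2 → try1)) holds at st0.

Does not hold

States satisfying ¬wait1 → AX (¬crit2 → try1): {st1, st2, st3, st4, st6}.
States satisfying AG (¬wait1 → AX (¬crit2 → try1)): {st2}.
st0 is reachable from st0 and violates ¬wait1 → AX (¬crit2 → try1), so AG fails at st0.
st0 ∉ Sat(AG (¬wait1 → AX (¬crit2 → try1))).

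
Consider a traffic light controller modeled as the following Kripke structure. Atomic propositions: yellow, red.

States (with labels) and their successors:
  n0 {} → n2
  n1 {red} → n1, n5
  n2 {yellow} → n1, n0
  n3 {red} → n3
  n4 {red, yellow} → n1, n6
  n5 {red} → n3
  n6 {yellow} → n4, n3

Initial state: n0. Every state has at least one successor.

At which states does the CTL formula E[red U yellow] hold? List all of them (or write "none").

{n2, n4, n6}

States satisfying red: {n1, n3, n4, n5}.
States satisfying yellow: {n2, n4, n6}.
States satisfying E[red U yellow]: {n2, n4, n6}.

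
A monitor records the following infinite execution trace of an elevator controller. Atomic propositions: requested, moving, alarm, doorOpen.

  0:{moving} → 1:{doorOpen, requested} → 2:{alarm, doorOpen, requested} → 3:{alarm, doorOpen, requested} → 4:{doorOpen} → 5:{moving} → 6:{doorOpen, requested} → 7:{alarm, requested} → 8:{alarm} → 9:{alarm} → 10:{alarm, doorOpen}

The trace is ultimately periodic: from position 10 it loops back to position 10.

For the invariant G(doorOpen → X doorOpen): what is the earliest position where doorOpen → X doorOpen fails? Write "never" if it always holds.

Check doorOpen → X doorOpen at each position in order: 0 ✓, 1 ✓, 2 ✓, 3 ✓.
At position 4 the labels are {doorOpen} and the next position 5 has {moving}, so doorOpen → X doorOpen is false there. This is the first violation.

4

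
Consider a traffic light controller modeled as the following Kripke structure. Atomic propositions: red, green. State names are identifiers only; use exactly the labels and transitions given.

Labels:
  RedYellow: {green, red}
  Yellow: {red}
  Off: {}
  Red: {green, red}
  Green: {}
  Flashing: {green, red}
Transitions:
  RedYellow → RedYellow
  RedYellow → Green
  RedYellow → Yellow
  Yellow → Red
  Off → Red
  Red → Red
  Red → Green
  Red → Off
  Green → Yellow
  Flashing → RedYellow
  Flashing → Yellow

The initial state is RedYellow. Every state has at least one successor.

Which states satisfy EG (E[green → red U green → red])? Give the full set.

{RedYellow, Yellow, Off, Red, Green, Flashing}

States satisfying E[green → red U green → red]: {RedYellow, Yellow, Off, Red, Green, Flashing}.
States satisfying EG (E[green → red U green → red]): {RedYellow, Yellow, Off, Red, Green, Flashing}.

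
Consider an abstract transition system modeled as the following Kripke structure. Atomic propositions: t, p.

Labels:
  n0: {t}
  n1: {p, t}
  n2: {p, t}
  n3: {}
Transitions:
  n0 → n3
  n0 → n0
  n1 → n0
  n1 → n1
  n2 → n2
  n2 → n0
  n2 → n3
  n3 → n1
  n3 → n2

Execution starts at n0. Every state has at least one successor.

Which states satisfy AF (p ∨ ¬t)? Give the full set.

{n1, n2, n3}

States satisfying p ∨ ¬t: {n1, n2, n3}.
States satisfying AF (p ∨ ¬t): {n1, n2, n3}.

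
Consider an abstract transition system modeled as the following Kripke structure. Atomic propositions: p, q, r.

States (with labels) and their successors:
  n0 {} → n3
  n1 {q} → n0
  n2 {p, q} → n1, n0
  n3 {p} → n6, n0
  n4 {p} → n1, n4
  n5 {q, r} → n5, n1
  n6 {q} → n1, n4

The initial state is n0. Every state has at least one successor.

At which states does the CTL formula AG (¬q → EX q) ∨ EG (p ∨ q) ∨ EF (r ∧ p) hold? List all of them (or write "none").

{n3, n4, n5, n6}

States satisfying ¬q → EX q: {n1, n2, n3, n4, n5, n6}.
States satisfying AG (¬q → EX q): ∅.
States satisfying p ∨ q: {n1, n2, n3, n4, n5, n6}.
States satisfying EG (p ∨ q): {n3, n4, n5, n6}.
States satisfying AG (¬q → EX q) ∨ EG (p ∨ q): {n3, n4, n5, n6}.
States satisfying r ∧ p: ∅.
States satisfying EF (r ∧ p): ∅.
States satisfying AG (¬q → EX q) ∨ EG (p ∨ q) ∨ EF (r ∧ p): {n3, n4, n5, n6}.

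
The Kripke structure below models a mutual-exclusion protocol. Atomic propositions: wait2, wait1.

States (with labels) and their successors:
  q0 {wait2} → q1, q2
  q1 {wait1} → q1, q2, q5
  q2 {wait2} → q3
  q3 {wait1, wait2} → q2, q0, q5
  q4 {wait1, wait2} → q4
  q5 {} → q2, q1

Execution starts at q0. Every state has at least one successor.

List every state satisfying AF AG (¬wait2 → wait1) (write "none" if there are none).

States satisfying AG (¬wait2 → wait1): {q4}.
States satisfying AF AG (¬wait2 → wait1): {q4}.

{q4}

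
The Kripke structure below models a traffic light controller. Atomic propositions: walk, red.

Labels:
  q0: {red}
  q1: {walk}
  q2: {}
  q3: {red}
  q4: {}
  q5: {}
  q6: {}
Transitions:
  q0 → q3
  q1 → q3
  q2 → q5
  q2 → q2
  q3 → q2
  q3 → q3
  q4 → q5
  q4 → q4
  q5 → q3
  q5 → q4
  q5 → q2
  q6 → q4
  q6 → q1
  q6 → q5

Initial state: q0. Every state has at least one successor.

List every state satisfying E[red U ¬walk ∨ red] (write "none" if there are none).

{q0, q2, q3, q4, q5, q6}

States satisfying red: {q0, q3}.
States satisfying ¬walk ∨ red: {q0, q2, q3, q4, q5, q6}.
States satisfying E[red U ¬walk ∨ red]: {q0, q2, q3, q4, q5, q6}.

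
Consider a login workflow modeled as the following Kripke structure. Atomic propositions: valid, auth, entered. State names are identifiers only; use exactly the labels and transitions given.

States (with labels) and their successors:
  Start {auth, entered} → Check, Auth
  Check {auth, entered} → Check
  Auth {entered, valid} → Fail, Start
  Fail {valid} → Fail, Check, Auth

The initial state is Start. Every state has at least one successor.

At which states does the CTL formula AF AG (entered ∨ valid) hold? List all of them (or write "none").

{Start, Check, Auth, Fail}

States satisfying AG (entered ∨ valid): {Start, Check, Auth, Fail}.
States satisfying AF AG (entered ∨ valid): {Start, Check, Auth, Fail}.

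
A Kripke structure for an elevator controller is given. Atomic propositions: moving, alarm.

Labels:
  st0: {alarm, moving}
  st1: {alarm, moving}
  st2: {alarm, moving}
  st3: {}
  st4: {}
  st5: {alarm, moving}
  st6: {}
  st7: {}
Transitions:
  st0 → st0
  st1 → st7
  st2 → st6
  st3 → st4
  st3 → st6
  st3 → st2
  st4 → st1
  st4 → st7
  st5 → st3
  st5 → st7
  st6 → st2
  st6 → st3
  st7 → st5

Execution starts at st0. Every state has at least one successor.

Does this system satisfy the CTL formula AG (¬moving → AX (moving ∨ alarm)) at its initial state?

Holds

States satisfying ¬moving → AX (moving ∨ alarm): {st0, st1, st2, st5, st7}.
States satisfying AG (¬moving → AX (moving ∨ alarm)): {st0}.
Every state reachable from st0 satisfies ¬moving → AX (moving ∨ alarm).
st0 ∈ Sat(AG (¬moving → AX (moving ∨ alarm))).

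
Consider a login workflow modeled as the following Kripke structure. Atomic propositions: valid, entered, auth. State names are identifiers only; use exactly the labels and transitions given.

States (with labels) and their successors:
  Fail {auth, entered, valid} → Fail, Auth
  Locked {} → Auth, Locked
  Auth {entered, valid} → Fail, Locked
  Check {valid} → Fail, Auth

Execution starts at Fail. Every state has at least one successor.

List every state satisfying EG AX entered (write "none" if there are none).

{Fail, Check}

States satisfying AX entered: {Fail, Check}.
States satisfying EG AX entered: {Fail, Check}.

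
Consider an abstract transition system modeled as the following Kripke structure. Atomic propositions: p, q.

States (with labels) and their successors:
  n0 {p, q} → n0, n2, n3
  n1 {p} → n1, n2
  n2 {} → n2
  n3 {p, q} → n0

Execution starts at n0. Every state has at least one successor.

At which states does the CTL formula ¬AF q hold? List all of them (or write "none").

{n1, n2}

States satisfying q: {n0, n3}.
States satisfying AF q: {n0, n3}.
States satisfying ¬AF q: {n1, n2}.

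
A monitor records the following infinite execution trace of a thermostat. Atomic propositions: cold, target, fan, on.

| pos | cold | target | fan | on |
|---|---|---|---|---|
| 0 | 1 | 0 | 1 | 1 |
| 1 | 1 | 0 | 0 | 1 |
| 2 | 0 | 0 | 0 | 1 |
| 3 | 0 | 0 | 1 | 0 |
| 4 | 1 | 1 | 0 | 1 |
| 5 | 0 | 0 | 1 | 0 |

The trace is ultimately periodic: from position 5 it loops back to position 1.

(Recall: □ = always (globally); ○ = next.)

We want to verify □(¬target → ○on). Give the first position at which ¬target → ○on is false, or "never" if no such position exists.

Check ¬target → ○on at each position in order: 0 ✓, 1 ✓.
At position 2 the labels are {on} and the next position 3 has {fan}, so ¬target → ○on is false there. This is the first violation.

2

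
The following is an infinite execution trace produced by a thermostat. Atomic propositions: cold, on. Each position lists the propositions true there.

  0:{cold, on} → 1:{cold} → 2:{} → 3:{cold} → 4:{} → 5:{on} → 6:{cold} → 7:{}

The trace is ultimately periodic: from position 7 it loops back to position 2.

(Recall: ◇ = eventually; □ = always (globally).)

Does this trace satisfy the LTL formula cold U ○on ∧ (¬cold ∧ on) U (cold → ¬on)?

Does not hold

Walking from position 0: at position 2, ○on has not yet held and cold fails, so cold U ○on is false.
Walking from position 0: at position 0, cold → ¬on has not yet held and ¬cold ∧ on fails, so (¬cold ∧ on) U (cold → ¬on) is false.
At position 0: cold U ○on is false; (¬cold ∧ on) U (cold → ¬on) is false; so cold U ○on ∧ (¬cold ∧ on) U (cold → ¬on) is false.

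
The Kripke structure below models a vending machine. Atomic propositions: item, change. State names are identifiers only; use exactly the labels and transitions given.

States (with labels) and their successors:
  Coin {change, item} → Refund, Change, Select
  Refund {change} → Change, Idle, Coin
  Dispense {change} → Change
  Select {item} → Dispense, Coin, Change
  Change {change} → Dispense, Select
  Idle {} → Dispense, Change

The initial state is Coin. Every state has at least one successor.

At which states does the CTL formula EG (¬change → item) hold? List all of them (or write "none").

States satisfying ¬change → item: {Coin, Refund, Dispense, Select, Change}.
States satisfying EG (¬change → item): {Coin, Refund, Dispense, Select, Change}.

{Coin, Refund, Dispense, Select, Change}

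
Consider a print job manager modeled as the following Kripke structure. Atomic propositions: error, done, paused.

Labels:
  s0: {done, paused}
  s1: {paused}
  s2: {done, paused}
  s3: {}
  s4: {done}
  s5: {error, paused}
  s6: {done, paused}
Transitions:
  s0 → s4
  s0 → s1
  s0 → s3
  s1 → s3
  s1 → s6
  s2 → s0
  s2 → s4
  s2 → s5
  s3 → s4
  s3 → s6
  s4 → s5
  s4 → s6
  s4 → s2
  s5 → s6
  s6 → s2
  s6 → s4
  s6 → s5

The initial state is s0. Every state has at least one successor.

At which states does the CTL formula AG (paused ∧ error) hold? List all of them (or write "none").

none

States satisfying paused ∧ error: {s5}.
States satisfying AG (paused ∧ error): ∅.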